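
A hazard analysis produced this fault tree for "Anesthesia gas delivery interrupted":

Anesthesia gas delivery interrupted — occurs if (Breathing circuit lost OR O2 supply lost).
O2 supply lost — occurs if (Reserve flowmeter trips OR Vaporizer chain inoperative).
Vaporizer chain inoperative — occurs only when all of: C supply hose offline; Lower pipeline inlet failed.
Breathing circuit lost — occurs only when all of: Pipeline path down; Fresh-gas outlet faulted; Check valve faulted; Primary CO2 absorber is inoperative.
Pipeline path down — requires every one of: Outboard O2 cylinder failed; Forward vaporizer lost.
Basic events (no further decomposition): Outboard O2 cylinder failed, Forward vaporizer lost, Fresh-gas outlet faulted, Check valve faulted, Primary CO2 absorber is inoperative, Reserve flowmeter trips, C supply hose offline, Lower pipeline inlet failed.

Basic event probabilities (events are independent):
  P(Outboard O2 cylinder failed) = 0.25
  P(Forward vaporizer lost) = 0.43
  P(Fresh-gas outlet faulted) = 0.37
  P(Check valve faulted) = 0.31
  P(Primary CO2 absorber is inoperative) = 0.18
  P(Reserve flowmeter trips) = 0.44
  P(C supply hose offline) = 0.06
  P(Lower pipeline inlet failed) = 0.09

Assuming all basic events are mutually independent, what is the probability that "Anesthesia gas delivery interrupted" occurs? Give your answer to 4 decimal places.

P(Pipeline path down) [AND] = 0.25 × 0.43 = 0.107500
P(Breathing circuit lost) [AND] = 0.107500 × 0.37 × 0.31 × 0.18 = 0.002219
P(Vaporizer chain inoperative) [AND] = 0.06 × 0.09 = 0.005400
P(O2 supply lost) [OR] = 1 − (1−0.44) × (1−0.005400) = 0.443024
P(Anesthesia gas delivery interrupted) [OR] = 1 − (1−0.002219) × (1−0.443024) = 0.444260
Rounded to 4 decimal places: P(Anesthesia gas delivery interrupted) ≈ 0.4443.

0.4443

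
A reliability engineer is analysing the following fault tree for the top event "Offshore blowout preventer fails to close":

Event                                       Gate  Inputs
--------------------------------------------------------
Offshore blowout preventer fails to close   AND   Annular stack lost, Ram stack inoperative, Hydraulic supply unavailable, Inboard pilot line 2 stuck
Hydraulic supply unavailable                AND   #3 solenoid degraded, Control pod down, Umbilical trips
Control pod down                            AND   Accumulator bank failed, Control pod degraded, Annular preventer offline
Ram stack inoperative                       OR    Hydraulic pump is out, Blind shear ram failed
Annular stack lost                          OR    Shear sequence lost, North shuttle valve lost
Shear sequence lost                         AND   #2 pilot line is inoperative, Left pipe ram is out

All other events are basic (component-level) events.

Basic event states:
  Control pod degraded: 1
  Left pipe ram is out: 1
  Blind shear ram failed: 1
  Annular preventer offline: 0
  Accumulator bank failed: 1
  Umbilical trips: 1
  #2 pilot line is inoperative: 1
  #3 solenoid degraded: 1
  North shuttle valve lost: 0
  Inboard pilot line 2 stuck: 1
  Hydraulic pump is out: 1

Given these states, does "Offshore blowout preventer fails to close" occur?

No

Shear sequence lost [AND]: #2 pilot line is inoperative=occurs, Left pipe ram is out=occurs → all inputs occur → occurs.
Annular stack lost [OR]: Shear sequence lost=occurs, North shuttle valve lost=not → at least one input occurs → occurs.
Ram stack inoperative [OR]: Hydraulic pump is out=occurs, Blind shear ram failed=occurs → at least one input occurs → occurs.
Control pod down [AND]: Accumulator bank failed=occurs, Control pod degraded=occurs, Annular preventer offline=not → not all inputs occur → does not occur.
Hydraulic supply unavailable [AND]: #3 solenoid degraded=occurs, Control pod down=not, Umbilical trips=occurs → not all inputs occur → does not occur.
Offshore blowout preventer fails to close [AND]: Annular stack lost=occurs, Ram stack inoperative=occurs, Hydraulic supply unavailable=not, Inboard pilot line 2 stuck=occurs → not all inputs occur → does not occur.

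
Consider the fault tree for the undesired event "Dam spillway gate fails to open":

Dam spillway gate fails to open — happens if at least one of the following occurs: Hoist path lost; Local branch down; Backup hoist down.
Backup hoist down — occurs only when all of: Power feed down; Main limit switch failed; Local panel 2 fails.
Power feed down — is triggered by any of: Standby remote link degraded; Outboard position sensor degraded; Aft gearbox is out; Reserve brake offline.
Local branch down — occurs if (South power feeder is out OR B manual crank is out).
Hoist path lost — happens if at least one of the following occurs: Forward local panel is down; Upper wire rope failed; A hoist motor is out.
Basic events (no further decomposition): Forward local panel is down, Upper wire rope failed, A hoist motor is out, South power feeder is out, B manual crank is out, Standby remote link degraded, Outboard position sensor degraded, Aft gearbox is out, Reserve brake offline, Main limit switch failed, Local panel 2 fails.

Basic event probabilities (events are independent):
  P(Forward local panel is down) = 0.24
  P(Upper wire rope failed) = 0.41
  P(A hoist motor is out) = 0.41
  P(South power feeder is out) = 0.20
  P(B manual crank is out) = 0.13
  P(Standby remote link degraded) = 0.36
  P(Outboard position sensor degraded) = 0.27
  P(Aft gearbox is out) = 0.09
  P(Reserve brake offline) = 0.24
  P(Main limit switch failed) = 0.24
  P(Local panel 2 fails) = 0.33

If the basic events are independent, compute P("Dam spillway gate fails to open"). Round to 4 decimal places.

0.8257

P(Hoist path lost) [OR] = 1 − (1−0.24) × (1−0.41) × (1−0.41) = 0.735444
P(Local branch down) [OR] = 1 − (1−0.20) × (1−0.13) = 0.304000
P(Power feed down) [OR] = 1 − (1−0.36) × (1−0.27) × (1−0.09) × (1−0.24) = 0.676884
P(Backup hoist down) [AND] = 0.676884 × 0.24 × 0.33 = 0.053609
P(Dam spillway gate fails to open) [OR] = 1 − (1−0.735444) × (1−0.304000) × (1−0.053609) = 0.825740
Rounded to 4 decimal places: P(Dam spillway gate fails to open) ≈ 0.8257.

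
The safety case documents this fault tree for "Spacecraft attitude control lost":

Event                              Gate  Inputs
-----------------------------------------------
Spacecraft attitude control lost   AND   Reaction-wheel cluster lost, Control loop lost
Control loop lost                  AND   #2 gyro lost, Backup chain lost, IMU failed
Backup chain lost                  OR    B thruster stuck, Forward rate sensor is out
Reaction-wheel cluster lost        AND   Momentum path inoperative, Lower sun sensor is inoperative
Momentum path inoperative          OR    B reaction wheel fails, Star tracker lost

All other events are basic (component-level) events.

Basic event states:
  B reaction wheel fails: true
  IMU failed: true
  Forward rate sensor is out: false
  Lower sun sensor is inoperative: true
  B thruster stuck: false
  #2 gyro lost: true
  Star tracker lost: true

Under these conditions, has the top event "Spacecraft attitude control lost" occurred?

Momentum path inoperative [OR]: B reaction wheel fails=occurs, Star tracker lost=occurs → at least one input occurs → occurs.
Reaction-wheel cluster lost [AND]: Momentum path inoperative=occurs, Lower sun sensor is inoperative=occurs → all inputs occur → occurs.
Backup chain lost [OR]: B thruster stuck=not, Forward rate sensor is out=not → no input occurs → does not occur.
Control loop lost [AND]: #2 gyro lost=occurs, Backup chain lost=not, IMU failed=occurs → not all inputs occur → does not occur.
Spacecraft attitude control lost [AND]: Reaction-wheel cluster lost=occurs, Control loop lost=not → not all inputs occur → does not occur.

No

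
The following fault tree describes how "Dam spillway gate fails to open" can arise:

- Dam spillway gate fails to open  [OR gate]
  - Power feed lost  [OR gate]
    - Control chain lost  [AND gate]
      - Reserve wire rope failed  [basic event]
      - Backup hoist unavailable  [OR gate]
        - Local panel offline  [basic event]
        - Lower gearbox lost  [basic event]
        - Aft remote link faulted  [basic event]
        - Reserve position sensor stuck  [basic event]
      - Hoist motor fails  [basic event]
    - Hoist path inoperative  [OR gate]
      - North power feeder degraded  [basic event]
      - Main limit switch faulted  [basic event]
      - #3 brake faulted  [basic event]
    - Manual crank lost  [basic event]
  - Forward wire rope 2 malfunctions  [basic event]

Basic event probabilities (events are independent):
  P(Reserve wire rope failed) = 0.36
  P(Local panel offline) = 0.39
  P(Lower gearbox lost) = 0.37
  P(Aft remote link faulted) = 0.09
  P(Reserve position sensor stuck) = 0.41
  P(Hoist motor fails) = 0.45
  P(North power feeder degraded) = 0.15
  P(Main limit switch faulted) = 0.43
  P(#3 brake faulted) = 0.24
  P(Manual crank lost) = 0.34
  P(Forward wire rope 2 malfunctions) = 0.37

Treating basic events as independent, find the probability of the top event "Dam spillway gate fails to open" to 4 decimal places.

P(Backup hoist unavailable) [OR] = 1 − (1−0.39) × (1−0.37) × (1−0.09) × (1−0.41) = 0.793669
P(Control chain lost) [AND] = 0.36 × 0.793669 × 0.45 = 0.128574
P(Hoist path inoperative) [OR] = 1 − (1−0.15) × (1−0.43) × (1−0.24) = 0.631780
P(Power feed lost) [OR] = 1 − (1−0.128574) × (1−0.631780) × (1−0.34) = 0.788222
P(Dam spillway gate fails to open) [OR] = 1 − (1−0.788222) × (1−0.37) = 0.866580
Rounded to 4 decimal places: P(Dam spillway gate fails to open) ≈ 0.8666.

0.8666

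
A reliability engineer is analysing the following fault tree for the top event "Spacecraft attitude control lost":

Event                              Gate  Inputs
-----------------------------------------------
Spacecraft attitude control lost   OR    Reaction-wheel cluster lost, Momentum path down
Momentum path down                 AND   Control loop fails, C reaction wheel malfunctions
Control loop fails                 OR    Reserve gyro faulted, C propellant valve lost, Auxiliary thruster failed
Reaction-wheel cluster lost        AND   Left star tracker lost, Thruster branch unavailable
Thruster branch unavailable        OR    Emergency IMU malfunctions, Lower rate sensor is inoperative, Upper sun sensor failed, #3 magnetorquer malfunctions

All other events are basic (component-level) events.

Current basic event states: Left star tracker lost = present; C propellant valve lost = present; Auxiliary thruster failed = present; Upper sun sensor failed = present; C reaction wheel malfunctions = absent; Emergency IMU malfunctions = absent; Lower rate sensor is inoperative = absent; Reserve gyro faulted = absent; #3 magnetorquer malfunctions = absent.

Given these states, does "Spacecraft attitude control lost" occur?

Thruster branch unavailable [OR]: Emergency IMU malfunctions=not, Lower rate sensor is inoperative=not, Upper sun sensor failed=occurs, #3 magnetorquer malfunctions=not → at least one input occurs → occurs.
Reaction-wheel cluster lost [AND]: Left star tracker lost=occurs, Thruster branch unavailable=occurs → all inputs occur → occurs.
Control loop fails [OR]: Reserve gyro faulted=not, C propellant valve lost=occurs, Auxiliary thruster failed=occurs → at least one input occurs → occurs.
Momentum path down [AND]: Control loop fails=occurs, C reaction wheel malfunctions=not → not all inputs occur → does not occur.
Spacecraft attitude control lost [OR]: Reaction-wheel cluster lost=occurs, Momentum path down=not → at least one input occurs → occurs.

Yes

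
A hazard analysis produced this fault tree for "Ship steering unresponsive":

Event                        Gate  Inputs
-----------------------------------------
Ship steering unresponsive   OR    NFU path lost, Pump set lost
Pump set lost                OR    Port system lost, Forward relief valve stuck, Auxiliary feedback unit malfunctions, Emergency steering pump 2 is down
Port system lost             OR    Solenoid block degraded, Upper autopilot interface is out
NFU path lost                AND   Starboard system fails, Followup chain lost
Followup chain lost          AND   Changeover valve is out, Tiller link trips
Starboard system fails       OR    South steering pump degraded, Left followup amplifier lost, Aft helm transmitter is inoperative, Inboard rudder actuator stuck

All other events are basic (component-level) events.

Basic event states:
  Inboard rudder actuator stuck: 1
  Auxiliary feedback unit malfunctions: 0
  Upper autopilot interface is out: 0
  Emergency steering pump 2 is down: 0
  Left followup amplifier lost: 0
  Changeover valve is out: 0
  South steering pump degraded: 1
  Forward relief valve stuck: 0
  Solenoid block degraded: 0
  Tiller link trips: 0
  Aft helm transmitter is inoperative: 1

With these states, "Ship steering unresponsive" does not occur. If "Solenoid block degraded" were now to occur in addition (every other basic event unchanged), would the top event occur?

Yes

Counterfactual: set "Solenoid block degraded" to occurred.
Starboard system fails [OR]: South steering pump degraded=occurs, Left followup amplifier lost=not, Aft helm transmitter is inoperative=occurs, Inboard rudder actuator stuck=occurs → at least one input occurs → occurs.
Followup chain lost [AND]: Changeover valve is out=not, Tiller link trips=not → not all inputs occur → does not occur.
NFU path lost [AND]: Starboard system fails=occurs, Followup chain lost=not → not all inputs occur → does not occur.
Port system lost [OR]: Solenoid block degraded=occurs, Upper autopilot interface is out=not → at least one input occurs → occurs.
Pump set lost [OR]: Port system lost=occurs, Forward relief valve stuck=not, Auxiliary feedback unit malfunctions=not, Emergency steering pump 2 is down=not → at least one input occurs → occurs.
Ship steering unresponsive [OR]: NFU path lost=not, Pump set lost=occurs → at least one input occurs → occurs.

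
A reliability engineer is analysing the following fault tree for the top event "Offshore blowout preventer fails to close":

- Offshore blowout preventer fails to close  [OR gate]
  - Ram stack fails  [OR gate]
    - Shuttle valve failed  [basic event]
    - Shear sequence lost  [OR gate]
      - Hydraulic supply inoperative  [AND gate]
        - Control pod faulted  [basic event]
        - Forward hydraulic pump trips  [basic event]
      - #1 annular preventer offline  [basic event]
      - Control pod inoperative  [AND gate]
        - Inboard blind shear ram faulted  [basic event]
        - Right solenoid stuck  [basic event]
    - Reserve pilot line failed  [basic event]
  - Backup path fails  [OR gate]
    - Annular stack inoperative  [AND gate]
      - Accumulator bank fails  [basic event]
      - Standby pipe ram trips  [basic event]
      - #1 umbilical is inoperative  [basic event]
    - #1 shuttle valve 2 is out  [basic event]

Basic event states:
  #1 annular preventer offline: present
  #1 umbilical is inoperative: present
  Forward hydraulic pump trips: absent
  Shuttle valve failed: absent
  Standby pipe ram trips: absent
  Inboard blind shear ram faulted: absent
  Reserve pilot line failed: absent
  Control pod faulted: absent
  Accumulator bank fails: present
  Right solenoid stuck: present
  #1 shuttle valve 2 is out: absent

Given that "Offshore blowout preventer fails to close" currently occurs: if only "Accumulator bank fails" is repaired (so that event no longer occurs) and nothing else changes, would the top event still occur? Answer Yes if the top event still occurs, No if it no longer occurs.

Counterfactual: set "Accumulator bank fails" to not occurred.
Hydraulic supply inoperative [AND]: Control pod faulted=not, Forward hydraulic pump trips=not → not all inputs occur → does not occur.
Control pod inoperative [AND]: Inboard blind shear ram faulted=not, Right solenoid stuck=occurs → not all inputs occur → does not occur.
Shear sequence lost [OR]: Hydraulic supply inoperative=not, #1 annular preventer offline=occurs, Control pod inoperative=not → at least one input occurs → occurs.
Ram stack fails [OR]: Shuttle valve failed=not, Shear sequence lost=occurs, Reserve pilot line failed=not → at least one input occurs → occurs.
Annular stack inoperative [AND]: Accumulator bank fails=not, Standby pipe ram trips=not, #1 umbilical is inoperative=occurs → not all inputs occur → does not occur.
Backup path fails [OR]: Annular stack inoperative=not, #1 shuttle valve 2 is out=not → no input occurs → does not occur.
Offshore blowout preventer fails to close [OR]: Ram stack fails=occurs, Backup path fails=not → at least one input occurs → occurs.

Yes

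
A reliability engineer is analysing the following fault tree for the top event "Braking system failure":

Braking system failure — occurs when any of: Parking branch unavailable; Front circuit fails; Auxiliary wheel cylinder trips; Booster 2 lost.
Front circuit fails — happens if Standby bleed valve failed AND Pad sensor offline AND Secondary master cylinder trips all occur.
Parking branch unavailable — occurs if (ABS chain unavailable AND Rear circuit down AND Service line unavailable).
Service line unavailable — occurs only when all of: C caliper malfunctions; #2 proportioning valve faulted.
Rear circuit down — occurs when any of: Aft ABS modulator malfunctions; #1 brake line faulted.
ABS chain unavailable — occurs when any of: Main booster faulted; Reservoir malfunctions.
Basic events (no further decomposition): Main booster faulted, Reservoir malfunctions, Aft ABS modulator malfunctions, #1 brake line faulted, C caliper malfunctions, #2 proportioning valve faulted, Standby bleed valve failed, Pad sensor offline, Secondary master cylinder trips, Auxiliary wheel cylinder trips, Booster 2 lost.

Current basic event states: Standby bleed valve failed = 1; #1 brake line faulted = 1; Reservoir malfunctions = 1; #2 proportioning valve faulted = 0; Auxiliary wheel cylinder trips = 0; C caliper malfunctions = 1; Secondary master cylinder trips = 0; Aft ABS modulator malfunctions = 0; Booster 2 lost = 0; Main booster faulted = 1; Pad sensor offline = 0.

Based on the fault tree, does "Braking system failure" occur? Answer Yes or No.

ABS chain unavailable [OR]: Main booster faulted=occurs, Reservoir malfunctions=occurs → at least one input occurs → occurs.
Rear circuit down [OR]: Aft ABS modulator malfunctions=not, #1 brake line faulted=occurs → at least one input occurs → occurs.
Service line unavailable [AND]: C caliper malfunctions=occurs, #2 proportioning valve faulted=not → not all inputs occur → does not occur.
Parking branch unavailable [AND]: ABS chain unavailable=occurs, Rear circuit down=occurs, Service line unavailable=not → not all inputs occur → does not occur.
Front circuit fails [AND]: Standby bleed valve failed=occurs, Pad sensor offline=not, Secondary master cylinder trips=not → not all inputs occur → does not occur.
Braking system failure [OR]: Parking branch unavailable=not, Front circuit fails=not, Auxiliary wheel cylinder trips=not, Booster 2 lost=not → no input occurs → does not occur.

No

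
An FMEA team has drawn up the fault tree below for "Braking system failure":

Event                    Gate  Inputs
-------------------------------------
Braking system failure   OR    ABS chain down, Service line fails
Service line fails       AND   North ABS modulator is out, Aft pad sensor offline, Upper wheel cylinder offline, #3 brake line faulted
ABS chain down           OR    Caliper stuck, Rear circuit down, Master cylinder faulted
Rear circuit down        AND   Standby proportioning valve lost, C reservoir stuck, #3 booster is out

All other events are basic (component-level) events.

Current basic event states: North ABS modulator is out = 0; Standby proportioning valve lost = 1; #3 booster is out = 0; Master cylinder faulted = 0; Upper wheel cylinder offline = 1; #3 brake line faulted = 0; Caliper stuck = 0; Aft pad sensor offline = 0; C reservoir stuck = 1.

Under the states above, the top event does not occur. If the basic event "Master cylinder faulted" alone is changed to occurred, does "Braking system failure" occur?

Yes

Counterfactual: set "Master cylinder faulted" to occurred.
Rear circuit down [AND]: Standby proportioning valve lost=occurs, C reservoir stuck=occurs, #3 booster is out=not → not all inputs occur → does not occur.
ABS chain down [OR]: Caliper stuck=not, Rear circuit down=not, Master cylinder faulted=occurs → at least one input occurs → occurs.
Service line fails [AND]: North ABS modulator is out=not, Aft pad sensor offline=not, Upper wheel cylinder offline=occurs, #3 brake line faulted=not → not all inputs occur → does not occur.
Braking system failure [OR]: ABS chain down=occurs, Service line fails=not → at least one input occurs → occurs.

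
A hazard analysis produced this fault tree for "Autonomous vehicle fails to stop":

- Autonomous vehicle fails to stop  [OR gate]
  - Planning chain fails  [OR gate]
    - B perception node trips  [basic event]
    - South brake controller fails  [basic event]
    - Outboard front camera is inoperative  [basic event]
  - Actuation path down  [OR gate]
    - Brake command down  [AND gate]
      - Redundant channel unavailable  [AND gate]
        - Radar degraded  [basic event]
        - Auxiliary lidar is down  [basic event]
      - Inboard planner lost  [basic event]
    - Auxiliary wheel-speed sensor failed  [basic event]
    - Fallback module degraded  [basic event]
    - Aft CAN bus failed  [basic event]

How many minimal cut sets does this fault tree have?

7

Planning chain fails [OR]: union of children's cut sets → 3 cut set(s).
Redundant channel unavailable [AND]: one cut set from each child combined → 1 × 1 = 1 cut set(s).
Brake command down [AND]: one cut set from each child combined → 1 × 1 = 1 cut set(s).
Actuation path down [OR]: union of children's cut sets → 4 cut set(s).
Autonomous vehicle fails to stop [OR]: union of children's cut sets → 7 cut set(s).
Minimal cut sets: {B perception node trips}; {South brake controller fails}; {Outboard front camera is inoperative}; {Auxiliary lidar is down, Inboard planner lost, Radar degraded}; {Auxiliary wheel-speed sensor failed}; {Fallback module degraded}; {Aft CAN bus failed}.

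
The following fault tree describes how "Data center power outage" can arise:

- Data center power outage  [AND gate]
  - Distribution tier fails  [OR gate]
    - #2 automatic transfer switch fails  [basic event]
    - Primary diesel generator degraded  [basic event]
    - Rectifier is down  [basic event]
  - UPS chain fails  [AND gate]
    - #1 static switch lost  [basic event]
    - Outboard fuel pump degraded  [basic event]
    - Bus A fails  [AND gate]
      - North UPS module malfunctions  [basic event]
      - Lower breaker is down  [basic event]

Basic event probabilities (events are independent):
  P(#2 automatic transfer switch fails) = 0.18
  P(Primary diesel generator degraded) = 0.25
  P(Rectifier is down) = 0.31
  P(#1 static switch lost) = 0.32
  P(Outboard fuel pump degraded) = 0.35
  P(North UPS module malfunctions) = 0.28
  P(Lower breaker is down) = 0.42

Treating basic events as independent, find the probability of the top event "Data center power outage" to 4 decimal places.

0.0076

P(Distribution tier fails) [OR] = 1 − (1−0.18) × (1−0.25) × (1−0.31) = 0.575650
P(Bus A fails) [AND] = 0.28 × 0.42 = 0.117600
P(UPS chain fails) [AND] = 0.32 × 0.35 × 0.117600 = 0.013171
P(Data center power outage) [AND] = 0.575650 × 0.013171 = 0.007582
Rounded to 4 decimal places: P(Data center power outage) ≈ 0.0076.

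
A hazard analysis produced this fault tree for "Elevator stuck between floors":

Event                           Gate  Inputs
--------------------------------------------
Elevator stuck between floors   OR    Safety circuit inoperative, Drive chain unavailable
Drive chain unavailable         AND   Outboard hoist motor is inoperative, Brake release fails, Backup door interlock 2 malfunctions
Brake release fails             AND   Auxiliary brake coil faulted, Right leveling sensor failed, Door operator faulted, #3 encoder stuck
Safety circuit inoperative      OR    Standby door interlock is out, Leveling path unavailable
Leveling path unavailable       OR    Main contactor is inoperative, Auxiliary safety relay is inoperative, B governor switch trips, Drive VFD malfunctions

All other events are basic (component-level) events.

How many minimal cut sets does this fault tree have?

Leveling path unavailable [OR]: union of children's cut sets → 4 cut set(s).
Safety circuit inoperative [OR]: union of children's cut sets → 5 cut set(s).
Brake release fails [AND]: one cut set from each child combined → 1 × 1 × 1 × 1 = 1 cut set(s).
Drive chain unavailable [AND]: one cut set from each child combined → 1 × 1 × 1 = 1 cut set(s).
Elevator stuck between floors [OR]: union of children's cut sets → 6 cut set(s).
Minimal cut sets: {Standby door interlock is out}; {Main contactor is inoperative}; {Auxiliary safety relay is inoperative}; {B governor switch trips}; {Drive VFD malfunctions}; {#3 encoder stuck, Auxiliary brake coil faulted, Backup door interlock 2 malfunctions, Door operator faulted, Outboard hoist motor is inoperative, Right leveling sensor failed}.

6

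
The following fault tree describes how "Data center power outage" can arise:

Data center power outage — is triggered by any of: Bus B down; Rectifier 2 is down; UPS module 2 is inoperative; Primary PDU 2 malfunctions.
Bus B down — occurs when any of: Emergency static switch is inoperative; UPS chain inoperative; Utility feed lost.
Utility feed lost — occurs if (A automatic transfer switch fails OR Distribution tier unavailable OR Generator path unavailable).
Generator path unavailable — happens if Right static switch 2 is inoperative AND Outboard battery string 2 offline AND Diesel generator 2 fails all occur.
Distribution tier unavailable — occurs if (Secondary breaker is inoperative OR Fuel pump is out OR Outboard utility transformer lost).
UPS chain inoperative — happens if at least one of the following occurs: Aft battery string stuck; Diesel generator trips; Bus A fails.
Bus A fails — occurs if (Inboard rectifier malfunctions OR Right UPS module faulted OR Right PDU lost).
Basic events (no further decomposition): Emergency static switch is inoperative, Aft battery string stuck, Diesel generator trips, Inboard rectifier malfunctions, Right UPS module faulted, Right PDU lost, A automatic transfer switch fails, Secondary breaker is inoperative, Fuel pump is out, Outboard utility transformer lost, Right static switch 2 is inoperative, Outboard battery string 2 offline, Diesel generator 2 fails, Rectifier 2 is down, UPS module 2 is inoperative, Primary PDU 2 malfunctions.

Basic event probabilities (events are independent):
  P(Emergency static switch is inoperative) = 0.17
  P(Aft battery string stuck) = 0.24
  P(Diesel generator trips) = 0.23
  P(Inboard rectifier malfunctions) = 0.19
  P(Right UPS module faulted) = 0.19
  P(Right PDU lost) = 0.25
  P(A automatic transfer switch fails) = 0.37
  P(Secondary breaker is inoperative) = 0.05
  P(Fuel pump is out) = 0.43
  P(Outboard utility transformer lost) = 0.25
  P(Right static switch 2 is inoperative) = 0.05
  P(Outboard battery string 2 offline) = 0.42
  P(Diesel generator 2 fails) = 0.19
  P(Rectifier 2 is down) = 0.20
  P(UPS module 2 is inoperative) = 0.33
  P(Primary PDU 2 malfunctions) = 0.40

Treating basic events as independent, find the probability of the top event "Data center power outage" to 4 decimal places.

0.9804

P(Bus A fails) [OR] = 1 − (1−0.19) × (1−0.19) × (1−0.25) = 0.507925
P(UPS chain inoperative) [OR] = 1 − (1−0.24) × (1−0.23) × (1−0.507925) = 0.712038
P(Distribution tier unavailable) [OR] = 1 − (1−0.05) × (1−0.43) × (1−0.25) = 0.593875
P(Generator path unavailable) [AND] = 0.05 × 0.42 × 0.19 = 0.003990
P(Utility feed lost) [OR] = 1 − (1−0.37) × (1−0.593875) × (1−0.003990) = 0.745162
P(Bus B down) [OR] = 1 − (1−0.17) × (1−0.712038) × (1−0.745162) = 0.939092
P(Data center power outage) [OR] = 1 − (1−0.939092) × (1−0.20) × (1−0.33) × (1−0.40) = 0.980412
Rounded to 4 decimal places: P(Data center power outage) ≈ 0.9804.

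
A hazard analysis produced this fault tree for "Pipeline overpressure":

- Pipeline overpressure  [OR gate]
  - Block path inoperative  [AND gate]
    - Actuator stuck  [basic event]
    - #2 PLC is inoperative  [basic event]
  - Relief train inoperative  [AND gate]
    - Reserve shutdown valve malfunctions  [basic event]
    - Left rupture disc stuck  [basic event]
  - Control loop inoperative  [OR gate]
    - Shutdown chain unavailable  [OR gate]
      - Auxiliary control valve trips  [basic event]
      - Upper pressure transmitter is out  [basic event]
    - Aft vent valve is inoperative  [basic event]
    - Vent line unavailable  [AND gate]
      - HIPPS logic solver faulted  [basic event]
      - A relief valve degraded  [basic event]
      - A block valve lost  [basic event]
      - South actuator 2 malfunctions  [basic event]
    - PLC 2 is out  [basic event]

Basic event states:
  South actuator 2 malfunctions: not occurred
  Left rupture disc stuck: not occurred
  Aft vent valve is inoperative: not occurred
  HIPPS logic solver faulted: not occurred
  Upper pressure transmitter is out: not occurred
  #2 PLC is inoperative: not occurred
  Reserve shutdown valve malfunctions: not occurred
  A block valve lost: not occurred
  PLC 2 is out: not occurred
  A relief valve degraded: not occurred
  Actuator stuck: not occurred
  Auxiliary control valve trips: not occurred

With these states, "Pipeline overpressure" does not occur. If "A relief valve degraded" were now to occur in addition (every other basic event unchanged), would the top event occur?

Counterfactual: set "A relief valve degraded" to occurred.
Block path inoperative [AND]: Actuator stuck=not, #2 PLC is inoperative=not → not all inputs occur → does not occur.
Relief train inoperative [AND]: Reserve shutdown valve malfunctions=not, Left rupture disc stuck=not → not all inputs occur → does not occur.
Shutdown chain unavailable [OR]: Auxiliary control valve trips=not, Upper pressure transmitter is out=not → no input occurs → does not occur.
Vent line unavailable [AND]: HIPPS logic solver faulted=not, A relief valve degraded=occurs, A block valve lost=not, South actuator 2 malfunctions=not → not all inputs occur → does not occur.
Control loop inoperative [OR]: Shutdown chain unavailable=not, Aft vent valve is inoperative=not, Vent line unavailable=not, PLC 2 is out=not → no input occurs → does not occur.
Pipeline overpressure [OR]: Block path inoperative=not, Relief train inoperative=not, Control loop inoperative=not → no input occurs → does not occur.

No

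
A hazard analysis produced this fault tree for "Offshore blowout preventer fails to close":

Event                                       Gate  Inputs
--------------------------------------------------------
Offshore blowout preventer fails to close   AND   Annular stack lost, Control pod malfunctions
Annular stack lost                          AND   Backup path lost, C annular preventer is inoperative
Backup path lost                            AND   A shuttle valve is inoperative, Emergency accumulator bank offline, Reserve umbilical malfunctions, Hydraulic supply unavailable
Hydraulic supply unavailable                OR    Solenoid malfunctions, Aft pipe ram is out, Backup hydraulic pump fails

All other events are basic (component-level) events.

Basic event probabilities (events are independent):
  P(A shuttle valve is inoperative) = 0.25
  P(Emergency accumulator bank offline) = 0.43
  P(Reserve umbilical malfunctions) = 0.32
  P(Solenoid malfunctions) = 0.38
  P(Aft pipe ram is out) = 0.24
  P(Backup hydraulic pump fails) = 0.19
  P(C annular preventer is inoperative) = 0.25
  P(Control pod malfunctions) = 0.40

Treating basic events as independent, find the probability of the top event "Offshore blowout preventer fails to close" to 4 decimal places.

0.0021

P(Hydraulic supply unavailable) [OR] = 1 − (1−0.38) × (1−0.24) × (1−0.19) = 0.618328
P(Backup path lost) [AND] = 0.25 × 0.43 × 0.32 × 0.618328 = 0.021270
P(Annular stack lost) [AND] = 0.021270 × 0.25 = 0.005318
P(Offshore blowout preventer fails to close) [AND] = 0.005318 × 0.40 = 0.002127
Rounded to 4 decimal places: P(Offshore blowout preventer fails to close) ≈ 0.0021.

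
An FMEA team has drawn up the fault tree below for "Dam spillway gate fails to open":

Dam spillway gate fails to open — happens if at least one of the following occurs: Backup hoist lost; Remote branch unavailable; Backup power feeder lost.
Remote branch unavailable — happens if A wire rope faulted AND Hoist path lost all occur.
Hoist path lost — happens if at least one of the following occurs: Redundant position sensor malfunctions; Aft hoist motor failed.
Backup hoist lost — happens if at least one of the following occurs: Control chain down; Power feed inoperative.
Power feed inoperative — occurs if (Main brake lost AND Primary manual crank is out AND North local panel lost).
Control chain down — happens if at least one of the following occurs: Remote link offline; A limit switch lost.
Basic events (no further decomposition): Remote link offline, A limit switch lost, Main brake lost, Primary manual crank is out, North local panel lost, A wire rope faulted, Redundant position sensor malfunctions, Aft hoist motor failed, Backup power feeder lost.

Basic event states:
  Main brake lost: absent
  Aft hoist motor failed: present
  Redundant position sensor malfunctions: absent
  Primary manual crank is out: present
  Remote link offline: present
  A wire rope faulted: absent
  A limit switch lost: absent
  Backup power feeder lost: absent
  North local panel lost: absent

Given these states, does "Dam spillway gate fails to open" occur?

Yes

Control chain down [OR]: Remote link offline=occurs, A limit switch lost=not → at least one input occurs → occurs.
Power feed inoperative [AND]: Main brake lost=not, Primary manual crank is out=occurs, North local panel lost=not → not all inputs occur → does not occur.
Backup hoist lost [OR]: Control chain down=occurs, Power feed inoperative=not → at least one input occurs → occurs.
Hoist path lost [OR]: Redundant position sensor malfunctions=not, Aft hoist motor failed=occurs → at least one input occurs → occurs.
Remote branch unavailable [AND]: A wire rope faulted=not, Hoist path lost=occurs → not all inputs occur → does not occur.
Dam spillway gate fails to open [OR]: Backup hoist lost=occurs, Remote branch unavailable=not, Backup power feeder lost=not → at least one input occurs → occurs.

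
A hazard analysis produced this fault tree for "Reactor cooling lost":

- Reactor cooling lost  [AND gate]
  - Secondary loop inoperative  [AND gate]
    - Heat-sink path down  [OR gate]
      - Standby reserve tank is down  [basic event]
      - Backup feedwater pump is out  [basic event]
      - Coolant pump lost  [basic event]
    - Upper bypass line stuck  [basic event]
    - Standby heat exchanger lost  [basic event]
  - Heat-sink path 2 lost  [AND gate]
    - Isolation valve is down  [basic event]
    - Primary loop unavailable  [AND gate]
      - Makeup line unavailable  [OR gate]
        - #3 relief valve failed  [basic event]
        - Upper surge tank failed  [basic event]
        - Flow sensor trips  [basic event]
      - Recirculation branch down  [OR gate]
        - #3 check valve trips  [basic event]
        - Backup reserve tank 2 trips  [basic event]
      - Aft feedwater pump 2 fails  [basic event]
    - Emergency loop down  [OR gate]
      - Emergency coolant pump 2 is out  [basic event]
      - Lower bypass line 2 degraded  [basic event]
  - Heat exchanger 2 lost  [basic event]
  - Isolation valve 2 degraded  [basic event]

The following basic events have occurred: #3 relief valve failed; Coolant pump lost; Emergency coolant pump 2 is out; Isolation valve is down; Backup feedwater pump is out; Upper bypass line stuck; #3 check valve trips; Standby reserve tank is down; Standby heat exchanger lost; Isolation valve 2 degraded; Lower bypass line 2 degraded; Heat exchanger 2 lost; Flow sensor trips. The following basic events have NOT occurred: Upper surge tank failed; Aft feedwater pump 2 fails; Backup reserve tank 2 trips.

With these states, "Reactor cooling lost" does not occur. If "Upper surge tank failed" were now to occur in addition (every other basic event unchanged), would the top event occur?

Counterfactual: set "Upper surge tank failed" to occurred.
Heat-sink path down [OR]: Standby reserve tank is down=occurs, Backup feedwater pump is out=occurs, Coolant pump lost=occurs → at least one input occurs → occurs.
Secondary loop inoperative [AND]: Heat-sink path down=occurs, Upper bypass line stuck=occurs, Standby heat exchanger lost=occurs → all inputs occur → occurs.
Makeup line unavailable [OR]: #3 relief valve failed=occurs, Upper surge tank failed=occurs, Flow sensor trips=occurs → at least one input occurs → occurs.
Recirculation branch down [OR]: #3 check valve trips=occurs, Backup reserve tank 2 trips=not → at least one input occurs → occurs.
Primary loop unavailable [AND]: Makeup line unavailable=occurs, Recirculation branch down=occurs, Aft feedwater pump 2 fails=not → not all inputs occur → does not occur.
Emergency loop down [OR]: Emergency coolant pump 2 is out=occurs, Lower bypass line 2 degraded=occurs → at least one input occurs → occurs.
Heat-sink path 2 lost [AND]: Isolation valve is down=occurs, Primary loop unavailable=not, Emergency loop down=occurs → not all inputs occur → does not occur.
Reactor cooling lost [AND]: Secondary loop inoperative=occurs, Heat-sink path 2 lost=not, Heat exchanger 2 lost=occurs, Isolation valve 2 degraded=occurs → not all inputs occur → does not occur.

No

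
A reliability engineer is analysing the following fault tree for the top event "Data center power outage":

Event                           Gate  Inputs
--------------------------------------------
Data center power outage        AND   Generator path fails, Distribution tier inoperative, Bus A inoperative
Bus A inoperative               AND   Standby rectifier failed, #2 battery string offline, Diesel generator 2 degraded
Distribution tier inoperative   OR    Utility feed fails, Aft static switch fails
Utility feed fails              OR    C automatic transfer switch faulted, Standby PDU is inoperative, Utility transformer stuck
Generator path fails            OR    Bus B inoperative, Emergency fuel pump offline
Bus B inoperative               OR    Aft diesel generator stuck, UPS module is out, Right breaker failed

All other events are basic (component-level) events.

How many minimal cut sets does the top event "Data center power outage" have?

16

Bus B inoperative [OR]: union of children's cut sets → 3 cut set(s).
Generator path fails [OR]: union of children's cut sets → 4 cut set(s).
Utility feed fails [OR]: union of children's cut sets → 3 cut set(s).
Distribution tier inoperative [OR]: union of children's cut sets → 4 cut set(s).
Bus A inoperative [AND]: one cut set from each child combined → 1 × 1 × 1 = 1 cut set(s).
Data center power outage [AND]: one cut set from each child combined → 4 × 4 × 1 = 16 cut set(s).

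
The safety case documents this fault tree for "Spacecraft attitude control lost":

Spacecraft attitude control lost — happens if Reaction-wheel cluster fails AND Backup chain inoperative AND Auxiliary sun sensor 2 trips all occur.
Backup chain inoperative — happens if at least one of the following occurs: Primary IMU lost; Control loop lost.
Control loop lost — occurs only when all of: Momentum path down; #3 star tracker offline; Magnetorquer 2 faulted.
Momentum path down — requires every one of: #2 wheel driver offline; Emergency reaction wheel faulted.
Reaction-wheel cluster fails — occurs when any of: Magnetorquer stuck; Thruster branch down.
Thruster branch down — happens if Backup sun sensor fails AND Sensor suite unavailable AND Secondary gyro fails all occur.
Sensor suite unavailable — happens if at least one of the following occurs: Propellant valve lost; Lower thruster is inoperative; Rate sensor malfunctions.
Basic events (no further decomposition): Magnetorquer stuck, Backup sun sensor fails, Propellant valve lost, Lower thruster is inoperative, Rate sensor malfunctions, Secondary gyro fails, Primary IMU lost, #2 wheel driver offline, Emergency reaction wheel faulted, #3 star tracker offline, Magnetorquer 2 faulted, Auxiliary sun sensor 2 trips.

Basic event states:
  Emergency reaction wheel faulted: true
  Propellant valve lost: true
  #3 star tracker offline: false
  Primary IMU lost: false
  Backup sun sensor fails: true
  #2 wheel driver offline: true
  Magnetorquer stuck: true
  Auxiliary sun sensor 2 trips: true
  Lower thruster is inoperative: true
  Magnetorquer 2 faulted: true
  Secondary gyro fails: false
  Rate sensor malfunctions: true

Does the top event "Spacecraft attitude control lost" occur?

No

Sensor suite unavailable [OR]: Propellant valve lost=occurs, Lower thruster is inoperative=occurs, Rate sensor malfunctions=occurs → at least one input occurs → occurs.
Thruster branch down [AND]: Backup sun sensor fails=occurs, Sensor suite unavailable=occurs, Secondary gyro fails=not → not all inputs occur → does not occur.
Reaction-wheel cluster fails [OR]: Magnetorquer stuck=occurs, Thruster branch down=not → at least one input occurs → occurs.
Momentum path down [AND]: #2 wheel driver offline=occurs, Emergency reaction wheel faulted=occurs → all inputs occur → occurs.
Control loop lost [AND]: Momentum path down=occurs, #3 star tracker offline=not, Magnetorquer 2 faulted=occurs → not all inputs occur → does not occur.
Backup chain inoperative [OR]: Primary IMU lost=not, Control loop lost=not → no input occurs → does not occur.
Spacecraft attitude control lost [AND]: Reaction-wheel cluster fails=occurs, Backup chain inoperative=not, Auxiliary sun sensor 2 trips=occurs → not all inputs occur → does not occur.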